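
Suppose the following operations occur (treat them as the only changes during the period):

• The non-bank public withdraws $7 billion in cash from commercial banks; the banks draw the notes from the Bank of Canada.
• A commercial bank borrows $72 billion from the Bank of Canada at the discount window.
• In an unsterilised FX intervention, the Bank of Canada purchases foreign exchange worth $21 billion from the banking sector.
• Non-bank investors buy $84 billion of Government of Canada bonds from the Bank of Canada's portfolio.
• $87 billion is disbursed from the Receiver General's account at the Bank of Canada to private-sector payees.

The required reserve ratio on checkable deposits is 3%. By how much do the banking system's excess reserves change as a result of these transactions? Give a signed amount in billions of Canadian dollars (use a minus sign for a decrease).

Currency withdrawal $7 billion: reserves −$7B, deposits −$7B.
Discount-window loan $72 billion: reserves +$72B, deposits 0.
FX purchase $21 billion: reserves +$21B, deposits 0.
Asset sale (to non-banks) $84 billion: reserves −$84B, deposits −$84B.
Government spending $87 billion: reserves +$87B, deposits +$87B.
Totals: Δreserves = +$89B, Δdeposits = −$4B.
Δrequired reserves = 3% × −$4B = −$0.12B.
Δexcess reserves = Δreserves − Δrequired = +$89B − (−$0.12B) = +$89.12 billion.

+$89.12 billion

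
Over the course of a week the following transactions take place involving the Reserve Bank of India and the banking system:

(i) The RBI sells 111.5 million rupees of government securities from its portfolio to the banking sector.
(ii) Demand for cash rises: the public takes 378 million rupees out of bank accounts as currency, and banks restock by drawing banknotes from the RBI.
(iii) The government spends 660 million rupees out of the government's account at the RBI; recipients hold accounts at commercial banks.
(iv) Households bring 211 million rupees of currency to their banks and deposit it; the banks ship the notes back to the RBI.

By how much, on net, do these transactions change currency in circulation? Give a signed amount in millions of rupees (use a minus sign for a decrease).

RBI balance sheet:
  Assets:      Securities −111.5M
  Liabilities: Bank reserves +381.5M, Currency in circulation +167M, Government deposits −660M
Commercial banking system:
  Assets:      Reserves at CB +381.5M, Securities +111.5M
  Liabilities: Checkable deposits +493M
So the change in currency in circulation is +167 million.

+167 million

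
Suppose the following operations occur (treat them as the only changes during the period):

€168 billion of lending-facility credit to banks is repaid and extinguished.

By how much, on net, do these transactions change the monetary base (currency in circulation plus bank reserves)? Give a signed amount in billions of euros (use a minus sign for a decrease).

-€168 billion

ECB balance sheet:
  Assets:      Loans to banks −€168B
  Liabilities: Bank reserves −€168B
Monetary base = currency + reserves: 0 + (−€168B) = -€168 billion.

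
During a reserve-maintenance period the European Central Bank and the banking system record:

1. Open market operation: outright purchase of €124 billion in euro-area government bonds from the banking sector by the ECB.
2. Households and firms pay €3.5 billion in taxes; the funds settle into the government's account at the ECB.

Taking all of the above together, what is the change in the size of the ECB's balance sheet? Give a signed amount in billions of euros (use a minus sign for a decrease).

OMO purchase (from banks) €124 billion: an ECB asset is acquired → +€124B.
Government account inflow €3.5 billion: only the composition of liabilities changes → 0.
Net: 124 + 0 = +€124 billion.

+€124 billion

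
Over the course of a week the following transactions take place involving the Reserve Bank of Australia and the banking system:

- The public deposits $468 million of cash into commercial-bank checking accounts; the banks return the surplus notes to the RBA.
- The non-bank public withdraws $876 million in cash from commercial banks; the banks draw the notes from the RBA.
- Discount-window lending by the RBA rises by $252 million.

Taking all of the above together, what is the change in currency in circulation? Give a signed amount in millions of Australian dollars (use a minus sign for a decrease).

+$408 million

Currency deposit $468 million: notes return to the central bank → −$468M.
Currency withdrawal $876 million: notes leave the central bank → +$876M.
Discount-window loan $252 million: no currency enters or leaves circulation → 0.
Net: −468 + 876 + 0 = +$408 million.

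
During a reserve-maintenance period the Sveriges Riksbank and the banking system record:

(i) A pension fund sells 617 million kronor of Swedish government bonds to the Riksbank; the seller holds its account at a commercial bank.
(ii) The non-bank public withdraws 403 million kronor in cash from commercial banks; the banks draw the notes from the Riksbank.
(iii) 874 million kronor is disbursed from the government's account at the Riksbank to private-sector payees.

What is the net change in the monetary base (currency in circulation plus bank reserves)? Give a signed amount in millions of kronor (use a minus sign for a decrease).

Asset purchase (from non-banks) 617 million kronor: Riksbank balance sheet expands → +617M.
Currency withdrawal 403 million kronor: just a shift between currency and reserves — both are base money → 0.
Government spending 874 million kronor: a non-base liability converts back to reserves → +874M.
Net: 617 + 0 + 874 = +1491 million.

+1491 million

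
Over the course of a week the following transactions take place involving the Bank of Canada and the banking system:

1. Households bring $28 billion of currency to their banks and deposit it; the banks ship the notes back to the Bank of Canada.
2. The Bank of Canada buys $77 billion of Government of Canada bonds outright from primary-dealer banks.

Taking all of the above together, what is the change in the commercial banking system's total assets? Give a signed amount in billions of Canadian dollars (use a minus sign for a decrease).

Currency deposit $28 billion: bank balance sheets expand → +$28B.
OMO purchase (from banks) $77 billion: just an asset swap on bank balance sheets → 0.
Net: 28 + 0 = +$28 billion.

+$28 billion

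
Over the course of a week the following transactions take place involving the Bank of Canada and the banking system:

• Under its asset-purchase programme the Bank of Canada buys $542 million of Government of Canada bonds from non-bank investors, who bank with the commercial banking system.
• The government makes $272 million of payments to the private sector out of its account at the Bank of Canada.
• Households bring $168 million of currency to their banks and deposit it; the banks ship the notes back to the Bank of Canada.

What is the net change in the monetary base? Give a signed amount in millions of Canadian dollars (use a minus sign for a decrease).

+$814 million

Asset purchase (from non-banks) $542 million: Bank of Canada balance sheet expands → +$542M.
Government spending $272 million: a non-base liability converts back to reserves → +$272M.
Currency deposit $168 million: just a shift between currency and reserves — both are base money → 0.
Net: 542 + 272 + 0 = +$814 million.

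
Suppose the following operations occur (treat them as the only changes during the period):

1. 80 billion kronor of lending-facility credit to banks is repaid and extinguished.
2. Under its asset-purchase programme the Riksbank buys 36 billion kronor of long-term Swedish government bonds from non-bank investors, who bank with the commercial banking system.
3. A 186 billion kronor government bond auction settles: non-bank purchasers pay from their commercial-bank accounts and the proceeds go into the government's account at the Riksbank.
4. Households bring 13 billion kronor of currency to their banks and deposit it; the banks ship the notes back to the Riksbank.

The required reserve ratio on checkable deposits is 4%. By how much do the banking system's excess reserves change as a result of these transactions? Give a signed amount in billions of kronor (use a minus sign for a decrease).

-211.52 billion

Discount-window repayment 80 billion kronor: reserves −80B, deposits 0.
Asset purchase (from non-banks) 36 billion kronor: reserves +36B, deposits +36B.
Government account inflow 186 billion kronor: reserves −186B, deposits −186B.
Currency deposit 13 billion kronor: reserves +13B, deposits +13B.
Totals: Δreserves = −217B, Δdeposits = −137B.
Δrequired reserves = 4% × −137B = −5.48B.
Δexcess reserves = Δreserves − Δrequired = −217B − (−5.48B) = -211.52 billion.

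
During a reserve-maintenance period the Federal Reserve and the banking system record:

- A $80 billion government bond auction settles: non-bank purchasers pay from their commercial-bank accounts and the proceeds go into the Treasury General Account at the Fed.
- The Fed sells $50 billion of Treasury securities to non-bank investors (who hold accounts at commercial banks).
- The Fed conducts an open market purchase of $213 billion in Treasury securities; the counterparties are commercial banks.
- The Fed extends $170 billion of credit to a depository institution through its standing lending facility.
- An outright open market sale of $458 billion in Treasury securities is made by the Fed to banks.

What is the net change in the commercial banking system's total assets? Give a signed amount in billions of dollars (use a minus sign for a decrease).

Government account inflow $80 billion: bank balance sheets shrink → −$80B.
Asset sale (to non-banks) $50 billion: bank balance sheets shrink → −$50B.
OMO purchase (from banks) $213 billion: just an asset swap on bank balance sheets → 0.
Discount-window loan $170 billion: bank balance sheets expand → +$170B.
OMO sale (to banks) $458 billion: just an asset swap on bank balance sheets → 0.
Net: −80 − 50 + 0 + 170 + 0 = +$40 billion.

+$40 billion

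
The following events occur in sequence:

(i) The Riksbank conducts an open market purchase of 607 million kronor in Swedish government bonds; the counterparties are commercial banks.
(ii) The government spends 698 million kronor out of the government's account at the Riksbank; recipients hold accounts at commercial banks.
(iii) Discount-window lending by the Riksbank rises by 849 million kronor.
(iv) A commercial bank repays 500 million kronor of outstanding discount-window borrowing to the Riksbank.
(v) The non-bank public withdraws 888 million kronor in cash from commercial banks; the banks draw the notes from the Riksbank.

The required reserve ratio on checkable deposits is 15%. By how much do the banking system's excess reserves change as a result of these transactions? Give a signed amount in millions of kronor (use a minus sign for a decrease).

OMO purchase (from banks) 607 million kronor: reserves +607M, deposits 0.
Government spending 698 million kronor: reserves +698M, deposits +698M.
Discount-window loan 849 million kronor: reserves +849M, deposits 0.
Discount-window repayment 500 million kronor: reserves −500M, deposits 0.
Currency withdrawal 888 million kronor: reserves −888M, deposits −888M.
Totals: Δreserves = +766M, Δdeposits = −190M.
Δrequired reserves = 15% × −190M = −28.5M.
Δexcess reserves = Δreserves − Δrequired = +766M − (−28.5M) = +794.5 million.

+794.5 million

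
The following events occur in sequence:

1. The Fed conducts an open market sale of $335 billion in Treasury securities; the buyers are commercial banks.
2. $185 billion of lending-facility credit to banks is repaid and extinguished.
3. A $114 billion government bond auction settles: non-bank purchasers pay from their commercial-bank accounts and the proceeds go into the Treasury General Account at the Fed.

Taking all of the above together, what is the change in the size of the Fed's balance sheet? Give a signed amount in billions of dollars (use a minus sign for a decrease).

Fed balance sheet:
  Assets:      Securities −$335B, Loans to banks −$185B
  Liabilities: Bank reserves −$634B, Government deposits +$114B
Commercial banking system:
  Assets:      Reserves at CB −$634B, Securities +$335B
  Liabilities: Checkable deposits −$114B, Borrowings from CB −$185B
Change in total Fed assets = -$520 billion.

-$520 billion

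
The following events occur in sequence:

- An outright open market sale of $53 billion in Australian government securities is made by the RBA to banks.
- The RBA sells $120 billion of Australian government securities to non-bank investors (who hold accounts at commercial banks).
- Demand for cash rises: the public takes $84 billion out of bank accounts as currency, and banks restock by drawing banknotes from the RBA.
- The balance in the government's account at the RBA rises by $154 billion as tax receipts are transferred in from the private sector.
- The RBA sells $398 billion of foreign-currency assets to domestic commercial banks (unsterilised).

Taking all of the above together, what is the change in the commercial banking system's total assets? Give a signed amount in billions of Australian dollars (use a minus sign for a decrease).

-$358 billion

OMO sale (to banks) $53 billion: just an asset swap on bank balance sheets → 0.
Asset sale (to non-banks) $120 billion: bank balance sheets shrink → −$120B.
Currency withdrawal $84 billion: bank balance sheets shrink → −$84B.
Government account inflow $154 billion: bank balance sheets shrink → −$154B.
FX sale $398 billion: just an asset swap on bank balance sheets → 0.
Net: 0 − 120 − 84 − 154 + 0 = -$358 billion.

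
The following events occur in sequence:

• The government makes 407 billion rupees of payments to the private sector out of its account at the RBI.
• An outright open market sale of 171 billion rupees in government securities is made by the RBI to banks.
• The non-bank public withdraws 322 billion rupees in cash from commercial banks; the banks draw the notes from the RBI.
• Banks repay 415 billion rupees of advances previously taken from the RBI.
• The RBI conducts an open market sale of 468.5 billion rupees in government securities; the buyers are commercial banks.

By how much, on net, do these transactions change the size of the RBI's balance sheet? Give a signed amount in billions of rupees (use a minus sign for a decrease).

Government spending 407 billion rupees: only the composition of liabilities changes → 0.
OMO sale (to banks) 171 billion rupees: an RBI asset is shed → −171B.
Currency withdrawal 322 billion rupees: only the composition of liabilities changes → 0.
Discount-window repayment 415 billion rupees: an RBI asset is shed → −415B.
OMO sale (to banks) 468.5 billion rupees: an RBI asset is shed → −468.5B.
Net: 0 − 171 + 0 − 415 − 468.5 = -1054.5 billion.

-1054.5 billion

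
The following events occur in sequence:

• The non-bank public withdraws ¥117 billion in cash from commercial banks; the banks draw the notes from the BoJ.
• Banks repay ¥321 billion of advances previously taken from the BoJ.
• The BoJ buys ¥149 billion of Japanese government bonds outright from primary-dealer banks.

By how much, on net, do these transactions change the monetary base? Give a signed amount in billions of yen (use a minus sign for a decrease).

-¥172 billion

BoJ balance sheet:
  Assets:      Securities +¥149B, Loans to banks −¥321B
  Liabilities: Bank reserves −¥289B, Currency in circulation +¥117B
Commercial banking system:
  Assets:      Reserves at CB −¥289B, Securities −¥149B
  Liabilities: Checkable deposits −¥117B, Borrowings from CB −¥321B
Monetary base = currency + reserves: +¥117B + (−¥289B) = -¥172 billion.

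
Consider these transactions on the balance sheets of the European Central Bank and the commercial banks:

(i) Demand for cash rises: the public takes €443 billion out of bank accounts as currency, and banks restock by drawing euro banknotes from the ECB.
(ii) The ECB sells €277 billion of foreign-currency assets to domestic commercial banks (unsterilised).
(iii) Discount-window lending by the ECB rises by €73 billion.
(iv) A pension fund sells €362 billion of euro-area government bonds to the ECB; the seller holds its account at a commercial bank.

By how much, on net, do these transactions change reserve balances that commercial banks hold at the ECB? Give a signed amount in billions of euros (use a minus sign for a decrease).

Currency withdrawal €443 billion: banks swap reserves for currency → −€443B.
FX sale €277 billion: the buying banks pay out of their reserve balances → −€277B.
Discount-window loan €73 billion: the loan is credited to the bank's reserve account → +€73B.
Asset purchase (from non-banks) €362 billion: the ECB pays by crediting reserve accounts → +€362B.
Net: −443 − 277 + 73 + 362 = -€285 billion.

-€285 billion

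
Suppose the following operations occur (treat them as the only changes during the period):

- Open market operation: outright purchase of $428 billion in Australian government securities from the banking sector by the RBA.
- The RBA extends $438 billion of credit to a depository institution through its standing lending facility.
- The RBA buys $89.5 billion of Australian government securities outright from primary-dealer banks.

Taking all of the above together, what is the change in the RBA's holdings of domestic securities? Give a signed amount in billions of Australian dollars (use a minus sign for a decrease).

OMO purchase (from banks) $428 billion: securities added to the RBA's portfolio → +$428B.
Discount-window loan $438 billion: the RBA's securities portfolio is untouched → 0.
OMO purchase (from banks) $89.5 billion: securities added to the RBA's portfolio → +$89.5B.
Net: 428 + 0 + 89.5 = +$517.5 billion.

+$517.5 billion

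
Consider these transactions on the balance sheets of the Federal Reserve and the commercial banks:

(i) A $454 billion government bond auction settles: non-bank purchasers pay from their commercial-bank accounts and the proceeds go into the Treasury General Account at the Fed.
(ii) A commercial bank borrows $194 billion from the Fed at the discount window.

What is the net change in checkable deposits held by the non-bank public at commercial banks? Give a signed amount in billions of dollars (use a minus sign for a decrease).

-$454 billion

Government account inflow $454 billion: non-bank counterparties' bank balances fall → −$454B.
Discount-window loan $194 billion: the counterparty is a bank, so public deposits are unchanged → 0.
Net: −454 + 0 = -$454 billion.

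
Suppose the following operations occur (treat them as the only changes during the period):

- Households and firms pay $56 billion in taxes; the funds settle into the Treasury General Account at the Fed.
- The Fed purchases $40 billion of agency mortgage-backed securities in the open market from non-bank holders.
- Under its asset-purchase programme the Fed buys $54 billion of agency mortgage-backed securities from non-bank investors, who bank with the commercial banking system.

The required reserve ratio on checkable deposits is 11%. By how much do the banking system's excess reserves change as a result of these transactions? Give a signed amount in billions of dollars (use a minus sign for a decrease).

Government account inflow $56 billion: reserves −$56B, deposits −$56B.
Asset purchase (from non-banks) $40 billion: reserves +$40B, deposits +$40B.
Asset purchase (from non-banks) $54 billion: reserves +$54B, deposits +$54B.
Totals: Δreserves = +$38B, Δdeposits = +$38B.
Δrequired reserves = 11% × +$38B = +$4.18B.
Δexcess reserves = Δreserves − Δrequired = +$38B − (+$4.18B) = +$33.82 billion.

+$33.82 billion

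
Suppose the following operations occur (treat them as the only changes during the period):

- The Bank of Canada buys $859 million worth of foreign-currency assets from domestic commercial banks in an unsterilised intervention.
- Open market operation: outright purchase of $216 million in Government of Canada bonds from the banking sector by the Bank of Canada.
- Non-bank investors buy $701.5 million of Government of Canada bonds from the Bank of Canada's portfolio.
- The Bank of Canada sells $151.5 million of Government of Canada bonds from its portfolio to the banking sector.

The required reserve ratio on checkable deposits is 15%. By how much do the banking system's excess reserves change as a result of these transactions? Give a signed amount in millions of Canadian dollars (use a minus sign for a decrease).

FX purchase $859 million: reserves +$859M, deposits 0.
OMO purchase (from banks) $216 million: reserves +$216M, deposits 0.
Asset sale (to non-banks) $701.5 million: reserves −$701.5M, deposits −$701.5M.
OMO sale (to banks) $151.5 million: reserves −$151.5M, deposits 0.
Totals: Δreserves = +$222M, Δdeposits = −$701.5M.
Δrequired reserves = 15% × −$701.5M = −$105.225M.
Δexcess reserves = Δreserves − Δrequired = +$222M − (−$105.225M) = +$327.225 million.

+$327.225 million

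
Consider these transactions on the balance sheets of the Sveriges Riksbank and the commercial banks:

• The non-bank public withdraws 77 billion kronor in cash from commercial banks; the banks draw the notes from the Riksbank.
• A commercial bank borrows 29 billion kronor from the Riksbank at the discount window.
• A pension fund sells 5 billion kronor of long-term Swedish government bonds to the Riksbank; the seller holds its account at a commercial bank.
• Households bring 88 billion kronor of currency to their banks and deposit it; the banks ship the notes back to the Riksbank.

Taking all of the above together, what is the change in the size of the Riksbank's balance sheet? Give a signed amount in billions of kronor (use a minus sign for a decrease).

Currency withdrawal 77 billion kronor: only the composition of liabilities changes → 0.
Discount-window loan 29 billion kronor: a Riksbank asset is acquired → +29B.
Asset purchase (from non-banks) 5 billion kronor: a Riksbank asset is acquired → +5B.
Currency deposit 88 billion kronor: only the composition of liabilities changes → 0.
Net: 0 + 29 + 5 + 0 = +34 billion.

+34 billion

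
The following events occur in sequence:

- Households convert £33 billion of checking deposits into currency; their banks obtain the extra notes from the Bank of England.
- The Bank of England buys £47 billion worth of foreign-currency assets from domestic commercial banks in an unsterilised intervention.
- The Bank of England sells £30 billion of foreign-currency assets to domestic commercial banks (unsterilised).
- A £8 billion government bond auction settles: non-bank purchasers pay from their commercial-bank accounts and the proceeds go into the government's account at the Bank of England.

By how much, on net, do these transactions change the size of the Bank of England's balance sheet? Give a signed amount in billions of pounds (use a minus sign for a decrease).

Currency withdrawal £33 billion: only the composition of liabilities changes → 0.
FX purchase £47 billion: a Bank of England asset is acquired → +£47B.
FX sale £30 billion: a Bank of England asset is shed → −£30B.
Government account inflow £8 billion: only the composition of liabilities changes → 0.
Net: 0 + 47 − 30 + 0 = +£17 billion.

+£17 billion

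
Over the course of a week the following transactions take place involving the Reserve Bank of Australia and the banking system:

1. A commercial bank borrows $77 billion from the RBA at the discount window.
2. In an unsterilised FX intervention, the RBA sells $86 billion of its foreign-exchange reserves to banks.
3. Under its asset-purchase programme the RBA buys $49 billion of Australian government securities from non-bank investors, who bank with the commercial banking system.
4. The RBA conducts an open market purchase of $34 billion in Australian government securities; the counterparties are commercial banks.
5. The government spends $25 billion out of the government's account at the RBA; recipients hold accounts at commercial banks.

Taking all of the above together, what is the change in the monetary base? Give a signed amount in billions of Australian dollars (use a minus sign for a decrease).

Discount-window loan $77 billion: RBA balance sheet expands → +$77B.
FX sale $86 billion: RBA balance sheet contracts → −$86B.
Asset purchase (from non-banks) $49 billion: RBA balance sheet expands → +$49B.
OMO purchase (from banks) $34 billion: RBA balance sheet expands → +$34B.
Government spending $25 billion: a non-base liability converts back to reserves → +$25B.
Net: 77 − 86 + 49 + 34 + 25 = +$99 billion.

+$99 billion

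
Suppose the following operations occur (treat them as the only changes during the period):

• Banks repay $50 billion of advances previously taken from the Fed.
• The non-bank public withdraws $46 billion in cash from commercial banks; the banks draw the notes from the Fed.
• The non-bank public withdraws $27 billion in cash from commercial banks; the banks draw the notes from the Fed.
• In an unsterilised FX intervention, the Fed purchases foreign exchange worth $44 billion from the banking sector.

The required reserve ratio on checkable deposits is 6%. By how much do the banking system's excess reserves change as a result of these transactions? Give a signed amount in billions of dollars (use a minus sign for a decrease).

Discount-window repayment $50 billion: reserves −$50B, deposits 0.
Currency withdrawal $46 billion: reserves −$46B, deposits −$46B.
Currency withdrawal $27 billion: reserves −$27B, deposits −$27B.
FX purchase $44 billion: reserves +$44B, deposits 0.
Totals: Δreserves = −$79B, Δdeposits = −$73B.
Δrequired reserves = 6% × −$73B = −$4.38B.
Δexcess reserves = Δreserves − Δrequired = −$79B − (−$4.38B) = -$74.62 billion.

-$74.62 billion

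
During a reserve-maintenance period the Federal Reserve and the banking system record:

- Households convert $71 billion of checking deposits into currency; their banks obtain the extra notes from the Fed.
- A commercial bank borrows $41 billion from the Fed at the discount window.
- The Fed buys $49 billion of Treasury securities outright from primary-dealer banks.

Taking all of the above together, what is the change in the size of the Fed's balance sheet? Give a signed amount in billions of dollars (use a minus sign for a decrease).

+$90 billion

Currency withdrawal $71 billion: only the composition of liabilities changes → 0.
Discount-window loan $41 billion: a Fed asset is acquired → +$41B.
OMO purchase (from banks) $49 billion: a Fed asset is acquired → +$49B.
Net: 0 + 41 + 49 = +$90 billion.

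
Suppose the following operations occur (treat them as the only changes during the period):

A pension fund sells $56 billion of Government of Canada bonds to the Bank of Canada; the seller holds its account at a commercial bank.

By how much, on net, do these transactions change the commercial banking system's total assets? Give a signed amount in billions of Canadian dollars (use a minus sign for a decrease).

+$56 billion

Asset purchase (from non-banks) $56 billion: bank balance sheets expand → +$56B.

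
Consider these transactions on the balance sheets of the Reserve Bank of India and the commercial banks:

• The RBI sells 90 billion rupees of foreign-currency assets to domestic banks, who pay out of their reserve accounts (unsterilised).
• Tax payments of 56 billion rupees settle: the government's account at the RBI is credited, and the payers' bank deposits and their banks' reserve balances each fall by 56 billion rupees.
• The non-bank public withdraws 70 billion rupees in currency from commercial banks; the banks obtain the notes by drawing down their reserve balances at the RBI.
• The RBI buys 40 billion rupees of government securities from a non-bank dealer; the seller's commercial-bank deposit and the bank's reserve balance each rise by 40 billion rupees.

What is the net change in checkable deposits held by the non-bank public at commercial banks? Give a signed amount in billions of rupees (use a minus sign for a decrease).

FX sale 90 billion rupees: the counterparty is a bank, so public deposits are unchanged → 0.
Government account inflow 56 billion rupees: non-bank counterparties' bank balances fall → −56B.
Currency withdrawal 70 billion rupees: non-bank counterparties' bank balances fall → −70B.
Asset purchase (from non-banks) 40 billion rupees: non-bank counterparties' bank balances rise → +40B.
Net: 0 − 56 − 70 + 40 = -86 billion.

-86 billion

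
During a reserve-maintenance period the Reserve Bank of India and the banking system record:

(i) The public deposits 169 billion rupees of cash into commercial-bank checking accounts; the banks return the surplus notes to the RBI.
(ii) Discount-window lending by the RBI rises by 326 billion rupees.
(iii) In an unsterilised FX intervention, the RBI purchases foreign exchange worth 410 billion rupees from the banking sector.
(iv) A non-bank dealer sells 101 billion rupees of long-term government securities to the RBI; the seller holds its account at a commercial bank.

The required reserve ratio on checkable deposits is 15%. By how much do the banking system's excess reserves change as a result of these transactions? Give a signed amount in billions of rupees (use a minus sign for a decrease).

+965.5 billion

Currency deposit 169 billion rupees: reserves +169B, deposits +169B.
Discount-window loan 326 billion rupees: reserves +326B, deposits 0.
FX purchase 410 billion rupees: reserves +410B, deposits 0.
Asset purchase (from non-banks) 101 billion rupees: reserves +101B, deposits +101B.
Totals: Δreserves = +1006B, Δdeposits = +270B.
Δrequired reserves = 15% × +270B = +40.5B.
Δexcess reserves = Δreserves − Δrequired = +1006B − (+40.5B) = +965.5 billion.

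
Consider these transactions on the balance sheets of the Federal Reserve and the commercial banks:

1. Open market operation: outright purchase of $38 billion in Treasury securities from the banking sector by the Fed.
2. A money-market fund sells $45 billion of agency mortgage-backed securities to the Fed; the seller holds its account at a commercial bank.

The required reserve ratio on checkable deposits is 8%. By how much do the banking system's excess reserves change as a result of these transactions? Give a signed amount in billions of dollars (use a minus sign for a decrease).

+$79.4 billion

OMO purchase (from banks) $38 billion: reserves +$38B, deposits 0.
Asset purchase (from non-banks) $45 billion: reserves +$45B, deposits +$45B.
Totals: Δreserves = +$83B, Δdeposits = +$45B.
Δrequired reserves = 8% × +$45B = +$3.6B.
Δexcess reserves = Δreserves − Δrequired = +$83B − (+$3.6B) = +$79.4 billion.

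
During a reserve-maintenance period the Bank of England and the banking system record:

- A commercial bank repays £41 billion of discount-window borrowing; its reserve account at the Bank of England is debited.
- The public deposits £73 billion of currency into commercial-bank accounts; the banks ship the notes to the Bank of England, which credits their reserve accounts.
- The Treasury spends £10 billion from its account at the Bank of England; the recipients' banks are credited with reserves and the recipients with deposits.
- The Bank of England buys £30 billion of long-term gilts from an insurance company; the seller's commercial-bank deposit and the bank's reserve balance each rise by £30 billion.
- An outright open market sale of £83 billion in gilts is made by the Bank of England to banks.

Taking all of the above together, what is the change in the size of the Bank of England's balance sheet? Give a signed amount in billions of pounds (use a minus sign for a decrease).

Discount-window repayment £41 billion: a Bank of England asset is shed → −£41B.
Currency deposit £73 billion: only the composition of liabilities changes → 0.
Government spending £10 billion: only the composition of liabilities changes → 0.
Asset purchase (from non-banks) £30 billion: a Bank of England asset is acquired → +£30B.
OMO sale (to banks) £83 billion: a Bank of England asset is shed → −£83B.
Net: −41 + 0 + 0 + 30 − 83 = -£94 billion.

-£94 billion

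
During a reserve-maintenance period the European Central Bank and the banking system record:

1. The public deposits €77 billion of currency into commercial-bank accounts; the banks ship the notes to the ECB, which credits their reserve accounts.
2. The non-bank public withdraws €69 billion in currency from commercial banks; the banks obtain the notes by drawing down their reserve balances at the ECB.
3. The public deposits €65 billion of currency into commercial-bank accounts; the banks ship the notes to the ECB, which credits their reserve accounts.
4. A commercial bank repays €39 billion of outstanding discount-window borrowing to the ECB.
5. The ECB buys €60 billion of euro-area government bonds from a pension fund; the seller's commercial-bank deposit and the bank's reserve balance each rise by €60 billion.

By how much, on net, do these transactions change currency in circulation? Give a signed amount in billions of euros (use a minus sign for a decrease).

-€73 billion

ECB balance sheet:
  Assets:      Securities +€60B, Loans to banks −€39B
  Liabilities: Bank reserves +€94B, Currency in circulation −€73B
Commercial banking system:
  Assets:      Reserves at CB +€94B
  Liabilities: Checkable deposits +€133B, Borrowings from CB −€39B
So the change in currency in circulation is -€73 billion.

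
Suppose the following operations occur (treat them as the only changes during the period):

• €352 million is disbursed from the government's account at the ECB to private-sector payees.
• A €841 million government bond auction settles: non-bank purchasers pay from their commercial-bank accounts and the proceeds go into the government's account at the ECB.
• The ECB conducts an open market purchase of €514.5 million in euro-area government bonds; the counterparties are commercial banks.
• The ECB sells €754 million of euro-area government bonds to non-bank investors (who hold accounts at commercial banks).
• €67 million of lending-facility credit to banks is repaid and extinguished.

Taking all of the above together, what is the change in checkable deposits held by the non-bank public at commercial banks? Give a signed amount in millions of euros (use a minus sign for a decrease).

Government spending €352 million: non-bank counterparties' bank balances rise → +€352M.
Government account inflow €841 million: non-bank counterparties' bank balances fall → −€841M.
OMO purchase (from banks) €514.5 million: the counterparty is a bank, so public deposits are unchanged → 0.
Asset sale (to non-banks) €754 million: non-bank counterparties' bank balances fall → −€754M.
Discount-window repayment €67 million: the counterparty is a bank, so public deposits are unchanged → 0.
Net: 352 − 841 + 0 − 754 + 0 = -€1243 million.

-€1243 million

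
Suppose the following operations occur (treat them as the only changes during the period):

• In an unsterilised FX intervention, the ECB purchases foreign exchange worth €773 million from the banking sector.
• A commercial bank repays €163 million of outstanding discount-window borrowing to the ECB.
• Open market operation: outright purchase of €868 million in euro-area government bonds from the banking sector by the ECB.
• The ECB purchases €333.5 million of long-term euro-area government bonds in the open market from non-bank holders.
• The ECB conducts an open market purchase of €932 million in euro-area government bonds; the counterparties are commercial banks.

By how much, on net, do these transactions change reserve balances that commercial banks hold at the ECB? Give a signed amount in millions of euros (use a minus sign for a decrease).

FX purchase €773 million: the ECB pays by crediting reserve accounts → +€773M.
Discount-window repayment €163 million: repayment is debited from reserves → −€163M.
OMO purchase (from banks) €868 million: the ECB pays by crediting reserve accounts → +€868M.
Asset purchase (from non-banks) €333.5 million: the ECB pays by crediting reserve accounts → +€333.5M.
OMO purchase (from banks) €932 million: the ECB pays by crediting reserve accounts → +€932M.
Net: 773 − 163 + 868 + 333.5 + 932 = +€2743.5 million.

+€2743.5 million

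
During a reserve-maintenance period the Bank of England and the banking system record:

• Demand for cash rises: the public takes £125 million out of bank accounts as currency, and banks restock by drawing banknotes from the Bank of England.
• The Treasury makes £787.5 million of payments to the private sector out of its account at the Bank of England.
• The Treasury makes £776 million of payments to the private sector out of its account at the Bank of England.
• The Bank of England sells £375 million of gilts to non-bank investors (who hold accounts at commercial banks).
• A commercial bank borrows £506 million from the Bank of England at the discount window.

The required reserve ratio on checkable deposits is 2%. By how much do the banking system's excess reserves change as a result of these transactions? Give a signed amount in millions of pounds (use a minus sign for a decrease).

Currency withdrawal £125 million: reserves −£125M, deposits −£125M.
Government spending £787.5 million: reserves +£787.5M, deposits +£787.5M.
Government spending £776 million: reserves +£776M, deposits +£776M.
Asset sale (to non-banks) £375 million: reserves −£375M, deposits −£375M.
Discount-window loan £506 million: reserves +£506M, deposits 0.
Totals: Δreserves = +£1569.5M, Δdeposits = +£1063.5M.
Δrequired reserves = 2% × +£1063.5M = +£21.27M.
Δexcess reserves = Δreserves − Δrequired = +£1569.5M − (+£21.27M) = +£1548.23 million.

+£1548.23 million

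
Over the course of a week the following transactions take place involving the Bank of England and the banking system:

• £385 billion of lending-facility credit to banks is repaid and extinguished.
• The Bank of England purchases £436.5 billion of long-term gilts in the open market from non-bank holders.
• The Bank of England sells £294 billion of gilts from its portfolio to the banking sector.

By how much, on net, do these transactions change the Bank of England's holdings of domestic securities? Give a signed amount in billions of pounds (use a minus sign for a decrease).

Discount-window repayment £385 billion: the Bank of England's securities portfolio is untouched → 0.
Asset purchase (from non-banks) £436.5 billion: securities added to the Bank of England's portfolio → +£436.5B.
OMO sale (to banks) £294 billion: securities removed from the Bank of England's portfolio → −£294B.
Net: 0 + 436.5 − 294 = +£142.5 billion.

+£142.5 billion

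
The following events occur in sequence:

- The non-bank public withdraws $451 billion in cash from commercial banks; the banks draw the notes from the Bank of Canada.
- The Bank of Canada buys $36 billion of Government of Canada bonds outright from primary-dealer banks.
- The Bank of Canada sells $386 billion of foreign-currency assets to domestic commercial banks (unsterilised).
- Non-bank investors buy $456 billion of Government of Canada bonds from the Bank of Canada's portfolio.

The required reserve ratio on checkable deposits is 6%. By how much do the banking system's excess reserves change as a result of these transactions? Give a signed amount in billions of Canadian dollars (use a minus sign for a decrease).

Currency withdrawal $451 billion: reserves −$451B, deposits −$451B.
OMO purchase (from banks) $36 billion: reserves +$36B, deposits 0.
FX sale $386 billion: reserves −$386B, deposits 0.
Asset sale (to non-banks) $456 billion: reserves −$456B, deposits −$456B.
Totals: Δreserves = −$1257B, Δdeposits = −$907B.
Δrequired reserves = 6% × −$907B = −$54.42B.
Δexcess reserves = Δreserves − Δrequired = −$1257B − (−$54.42B) = -$1202.58 billion.

-$1202.58 billion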